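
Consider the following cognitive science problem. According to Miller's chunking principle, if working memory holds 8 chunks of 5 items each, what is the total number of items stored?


Total items = chunks * items_per_chunk
= 8 * 5
= 40


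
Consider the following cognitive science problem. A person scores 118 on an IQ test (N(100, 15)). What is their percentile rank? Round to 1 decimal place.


z = (IQ - mean) / SD
z = (118 - 100) / 15 = 1.2
Percentile = Phi(1.2) * 100
Phi(1.2) = 0.88493
= 88.5


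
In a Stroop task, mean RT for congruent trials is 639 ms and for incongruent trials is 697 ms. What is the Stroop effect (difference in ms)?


Stroop effect = RT(incongruent) - RT(congruent)
= 697 - 639
= 58 ms


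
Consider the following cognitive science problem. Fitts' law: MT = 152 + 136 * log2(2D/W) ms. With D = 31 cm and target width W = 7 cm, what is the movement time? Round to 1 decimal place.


MT = 152 + 136 * log2(2*31/7)
2D/W = 8.857143
log2(8.857143) = 3.1468
MT = 152 + 136 * 3.1468
= 580.0 ms


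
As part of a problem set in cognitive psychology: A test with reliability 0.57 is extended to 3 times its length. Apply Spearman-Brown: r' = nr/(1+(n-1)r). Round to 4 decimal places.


r_new = n*r / (1 + (n-1)*r)
Numerator = 3 * 0.57 = 1.71
Denominator = 1 + 2 * 0.57 = 2.14
r_new = 1.71 / 2.14
= 0.7991


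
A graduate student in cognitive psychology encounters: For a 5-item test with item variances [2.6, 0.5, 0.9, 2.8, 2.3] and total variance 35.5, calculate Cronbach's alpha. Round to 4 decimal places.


alpha = (k/(k-1)) * (1 - sum(s_i^2)/s_total^2)
sum(item variances) = 9.1
k/(k-1) = 5/4 = 1.25
1 - 9.1/35.5 = 1 - 0.256338 = 0.743662
alpha = 1.25 * 0.743662
= 0.9296


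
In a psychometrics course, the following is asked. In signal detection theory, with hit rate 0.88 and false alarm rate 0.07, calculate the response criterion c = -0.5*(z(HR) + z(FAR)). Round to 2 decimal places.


c = -0.5 * (z(HR) + z(FAR))
z(0.88) = 1.175
z(0.07) = -1.4758
c = -0.5 * (1.175 + -1.4758)
= -0.5 * -0.3008
= 0.15


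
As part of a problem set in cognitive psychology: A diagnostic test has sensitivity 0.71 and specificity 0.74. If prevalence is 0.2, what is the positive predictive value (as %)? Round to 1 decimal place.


PPV = (sens * prev) / (sens * prev + (1-spec) * (1-prev))
Numerator = 0.71 * 0.2 = 0.142
P(positive and no disease) = (1 - spec) * (1 - prev) = (1 - 0.74) * (1 - 0.2) = 0.208
Denominator = 0.142 + 0.208 = 0.35
PPV = 0.142 / 0.35 = 0.405714
As percentage = 40.6


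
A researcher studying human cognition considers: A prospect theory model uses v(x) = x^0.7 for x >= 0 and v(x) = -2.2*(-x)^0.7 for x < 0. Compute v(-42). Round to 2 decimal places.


Since x = -42 < 0, use v(x) = -lambda*(-x)^alpha
(-x) = 42
42^0.7 = 13.6859
v(-42) = -2.2 * 13.6859
= -30.11


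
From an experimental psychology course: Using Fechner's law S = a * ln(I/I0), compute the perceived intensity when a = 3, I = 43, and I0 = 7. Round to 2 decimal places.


S = 3 * ln(43/7)
I/I0 = 6.142857
ln(6.142857) = 1.8153
S = 3 * 1.8153
= 5.45


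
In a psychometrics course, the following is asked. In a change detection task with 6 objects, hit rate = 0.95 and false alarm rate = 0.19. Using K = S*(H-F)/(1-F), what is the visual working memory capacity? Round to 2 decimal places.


K = S * (H - F) / (1 - F)
H - F = 0.76
1 - F = 0.81
K = 6 * 0.76 / 0.81
= 5.63


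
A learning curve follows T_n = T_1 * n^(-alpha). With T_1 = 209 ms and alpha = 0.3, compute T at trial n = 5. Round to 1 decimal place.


T_n = 209 * 5^(-0.3)
5^(-0.3) = 0.617034
T_n = 209 * 0.617034
= 129.0 ms


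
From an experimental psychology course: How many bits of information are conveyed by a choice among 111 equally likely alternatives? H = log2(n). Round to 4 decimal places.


H = log2(n)
H = log2(111)
= 6.7944


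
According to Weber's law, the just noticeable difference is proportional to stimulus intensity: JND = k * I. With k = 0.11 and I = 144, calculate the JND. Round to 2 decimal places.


JND = k * I
JND = 0.11 * 144
= 15.84


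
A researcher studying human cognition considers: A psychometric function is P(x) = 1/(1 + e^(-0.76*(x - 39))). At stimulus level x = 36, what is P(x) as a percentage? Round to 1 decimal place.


P(x) = 1/(1 + e^(-0.76*(36 - 39)))
Exponent = -0.76 * -3 = 2.28
e^(2.28) = 9.77668
P = 1/(1 + 9.77668) = 0.092793
Percentage = 9.3


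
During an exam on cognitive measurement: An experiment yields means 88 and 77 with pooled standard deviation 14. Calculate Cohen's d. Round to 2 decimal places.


Cohen's d = (M1 - M2) / S_pooled
= (88 - 77) / 14
= 11 / 14
= 0.79


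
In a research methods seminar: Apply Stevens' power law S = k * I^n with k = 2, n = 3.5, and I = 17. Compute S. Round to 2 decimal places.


S = 2 * 17^3.5
17^3.5 = 20256.8179
S = 2 * 20256.8179
= 40513.64


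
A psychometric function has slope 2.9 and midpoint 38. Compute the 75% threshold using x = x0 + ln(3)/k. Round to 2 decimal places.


At P = 0.75: 0.75 = 1/(1 + e^(-k*(x-x0)))
Solving: e^(-k*(x-x0)) = 1/3
x = x0 + ln(3)/k
ln(3) = 1.0986
x = 38 + 1.0986/2.9
= 38 + 0.3788
= 38.38


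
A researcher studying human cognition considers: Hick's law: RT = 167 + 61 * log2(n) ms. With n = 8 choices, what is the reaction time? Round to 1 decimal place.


RT = 167 + 61 * log2(8)
log2(8) = 3.0
RT = 167 + 61 * 3.0
= 167 + 183.0
= 350.0 ms


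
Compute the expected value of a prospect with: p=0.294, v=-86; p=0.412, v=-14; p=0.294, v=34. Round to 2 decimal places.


EU = sum(p_i * v_i)
0.294 * -86 = -25.284
0.412 * -14 = -5.768
0.294 * 34 = 9.996
EU = -25.284 + -5.768 + 9.996
= -21.06


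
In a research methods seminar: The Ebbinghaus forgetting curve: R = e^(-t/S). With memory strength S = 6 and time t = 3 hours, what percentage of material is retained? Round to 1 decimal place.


R = e^(-t/S)
-t/S = -3/6 = -0.5
R = e^(-0.5) = 0.606531
Percentage = 0.606531 * 100
= 60.7


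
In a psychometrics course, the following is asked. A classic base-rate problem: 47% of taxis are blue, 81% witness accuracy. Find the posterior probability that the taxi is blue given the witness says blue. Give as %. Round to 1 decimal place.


P(blue | says blue) = P(says blue | blue)*P(blue) / [P(says blue | blue)*P(blue) + P(says blue | not blue)*P(not blue)]
Numerator = 0.81 * 0.47 = 0.3807
False identification = 0.19 * 0.53 = 0.1007
P = 0.3807 / (0.3807 + 0.1007)
= 0.3807 / 0.4814
As percentage = 79.1


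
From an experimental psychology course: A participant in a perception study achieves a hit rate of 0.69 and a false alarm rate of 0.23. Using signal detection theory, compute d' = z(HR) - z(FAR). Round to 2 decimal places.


d' = z(HR) - z(FAR)
z(0.69) = 0.4959
z(0.23) = -0.7388
d' = 0.4959 - -0.7388
= 1.23


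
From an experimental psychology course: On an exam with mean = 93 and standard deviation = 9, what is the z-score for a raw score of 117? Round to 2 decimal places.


z = (X - mu) / sigma
= (117 - 93) / 9
= 24 / 9
= 2.67


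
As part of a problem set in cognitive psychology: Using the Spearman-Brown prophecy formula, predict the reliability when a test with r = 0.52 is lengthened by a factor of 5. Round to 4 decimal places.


r_new = n*r / (1 + (n-1)*r)
Numerator = 5 * 0.52 = 2.6
Denominator = 1 + 4 * 0.52 = 3.08
r_new = 2.6 / 3.08
= 0.8442


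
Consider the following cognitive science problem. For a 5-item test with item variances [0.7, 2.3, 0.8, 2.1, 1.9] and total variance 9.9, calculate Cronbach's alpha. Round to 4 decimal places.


alpha = (k/(k-1)) * (1 - sum(s_i^2)/s_total^2)
sum(item variances) = 7.8
k/(k-1) = 5/4 = 1.25
1 - 7.8/9.9 = 1 - 0.787879 = 0.212121
alpha = 1.25 * 0.212121
= 0.2652


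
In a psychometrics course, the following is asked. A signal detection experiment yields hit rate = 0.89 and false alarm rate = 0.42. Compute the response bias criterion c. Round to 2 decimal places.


c = -0.5 * (z(HR) + z(FAR))
z(0.89) = 1.2265
z(0.42) = -0.2019
c = -0.5 * (1.2265 + -0.2019)
= -0.5 * 1.0246
= -0.51


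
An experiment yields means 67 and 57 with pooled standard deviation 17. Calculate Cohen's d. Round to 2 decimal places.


Cohen's d = (M1 - M2) / S_pooled
= (67 - 57) / 17
= 10 / 17
= 0.59


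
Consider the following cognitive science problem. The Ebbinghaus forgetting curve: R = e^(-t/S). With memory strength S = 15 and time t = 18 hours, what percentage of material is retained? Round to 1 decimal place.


R = e^(-t/S)
-t/S = -18/15 = -1.2
R = e^(-1.2) = 0.301194
Percentage = 0.301194 * 100
= 30.1


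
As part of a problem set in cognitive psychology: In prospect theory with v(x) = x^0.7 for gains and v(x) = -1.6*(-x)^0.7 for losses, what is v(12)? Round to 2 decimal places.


Since x = 12 >= 0, use v(x) = x^0.7
12^0.7 = 5.6941
v(12) = 5.69


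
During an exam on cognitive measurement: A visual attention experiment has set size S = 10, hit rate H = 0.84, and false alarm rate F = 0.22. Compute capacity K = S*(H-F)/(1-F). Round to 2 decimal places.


K = S * (H - F) / (1 - F)
H - F = 0.62
1 - F = 0.78
K = 10 * 0.62 / 0.78
= 7.95


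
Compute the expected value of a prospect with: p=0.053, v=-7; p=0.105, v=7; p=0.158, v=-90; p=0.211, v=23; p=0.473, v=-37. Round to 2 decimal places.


EU = sum(p_i * v_i)
0.053 * -7 = -0.371
0.105 * 7 = 0.735
0.158 * -90 = -14.22
0.211 * 23 = 4.853
0.473 * -37 = -17.501
EU = -0.371 + 0.735 + -14.22 + 4.853 + -17.501
= -26.50


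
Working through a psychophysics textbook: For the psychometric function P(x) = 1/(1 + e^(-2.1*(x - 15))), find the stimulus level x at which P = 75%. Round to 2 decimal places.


At P = 0.75: 0.75 = 1/(1 + e^(-k*(x-x0)))
Solving: e^(-k*(x-x0)) = 1/3
x = x0 + ln(3)/k
ln(3) = 1.0986
x = 15 + 1.0986/2.1
= 15 + 0.5231
= 15.52


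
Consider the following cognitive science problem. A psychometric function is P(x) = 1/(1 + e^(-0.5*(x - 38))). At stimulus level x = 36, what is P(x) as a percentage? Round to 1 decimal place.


P(x) = 1/(1 + e^(-0.5*(36 - 38)))
Exponent = -0.5 * -2 = 1.0
e^(1.0) = 2.718282
P = 1/(1 + 2.718282) = 0.268941
Percentage = 26.9


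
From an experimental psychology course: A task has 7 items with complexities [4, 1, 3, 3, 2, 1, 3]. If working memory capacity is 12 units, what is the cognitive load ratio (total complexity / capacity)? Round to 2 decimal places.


Total complexity = 4 + 1 + 3 + 3 + 2 + 1 + 3 = 17
Load = total / capacity = 17 / 12
= 1.42


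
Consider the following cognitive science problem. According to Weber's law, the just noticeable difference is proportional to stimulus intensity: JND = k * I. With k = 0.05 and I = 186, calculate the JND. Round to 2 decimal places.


JND = k * I
JND = 0.05 * 186
= 9.30


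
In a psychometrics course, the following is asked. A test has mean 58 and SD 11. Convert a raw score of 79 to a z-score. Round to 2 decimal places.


z = (X - mu) / sigma
= (79 - 58) / 11
= 21 / 11
= 1.91


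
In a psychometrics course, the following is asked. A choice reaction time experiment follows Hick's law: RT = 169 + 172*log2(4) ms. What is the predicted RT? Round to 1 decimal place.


RT = 169 + 172 * log2(4)
log2(4) = 2.0
RT = 169 + 172 * 2.0
= 169 + 344.0
= 513.0 ms


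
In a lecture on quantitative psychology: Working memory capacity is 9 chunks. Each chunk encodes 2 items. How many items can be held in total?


Total items = chunks * items_per_chunk
= 9 * 2
= 18


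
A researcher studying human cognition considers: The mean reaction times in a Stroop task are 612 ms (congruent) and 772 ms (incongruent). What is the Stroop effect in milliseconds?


Stroop effect = RT(incongruent) - RT(congruent)
= 772 - 612
= 160 ms


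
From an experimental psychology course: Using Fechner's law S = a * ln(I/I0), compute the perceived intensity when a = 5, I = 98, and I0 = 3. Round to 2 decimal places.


S = 5 * ln(98/3)
I/I0 = 32.666667
ln(32.666667) = 3.4864
S = 5 * 3.4864
= 17.43


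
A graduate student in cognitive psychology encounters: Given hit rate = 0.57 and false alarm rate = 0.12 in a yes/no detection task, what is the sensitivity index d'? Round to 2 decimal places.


d' = z(HR) - z(FAR)
z(0.57) = 0.1764
z(0.12) = -1.175
d' = 0.1764 - -1.175
= 1.35


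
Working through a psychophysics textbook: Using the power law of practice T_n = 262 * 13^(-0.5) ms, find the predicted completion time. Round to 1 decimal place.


T_n = 262 * 13^(-0.5)
13^(-0.5) = 0.27735
T_n = 262 * 0.27735
= 72.7 ms


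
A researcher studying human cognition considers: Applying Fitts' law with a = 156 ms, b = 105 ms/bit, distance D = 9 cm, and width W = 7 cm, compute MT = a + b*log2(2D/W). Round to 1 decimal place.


MT = 156 + 105 * log2(2*9/7)
2D/W = 2.571429
log2(2.571429) = 1.3626
MT = 156 + 105 * 1.3626
= 299.1 ms


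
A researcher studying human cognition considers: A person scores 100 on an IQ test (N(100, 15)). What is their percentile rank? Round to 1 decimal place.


z = (IQ - mean) / SD
z = (100 - 100) / 15 = 0.0
Percentile = Phi(0.0) * 100
Phi(0.0) = 0.5
= 50.0


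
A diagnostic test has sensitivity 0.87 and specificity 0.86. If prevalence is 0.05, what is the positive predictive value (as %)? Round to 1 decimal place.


PPV = (sens * prev) / (sens * prev + (1-spec) * (1-prev))
Numerator = 0.87 * 0.05 = 0.0435
P(positive and no disease) = (1 - spec) * (1 - prev) = (1 - 0.86) * (1 - 0.05) = 0.133
Denominator = 0.0435 + 0.133 = 0.1765
PPV = 0.0435 / 0.1765 = 0.246459
As percentage = 24.6


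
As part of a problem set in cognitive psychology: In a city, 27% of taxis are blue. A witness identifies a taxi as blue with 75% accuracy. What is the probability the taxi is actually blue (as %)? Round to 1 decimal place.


P(blue | says blue) = P(says blue | blue)*P(blue) / [P(says blue | blue)*P(blue) + P(says blue | not blue)*P(not blue)]
Numerator = 0.75 * 0.27 = 0.2025
False identification = 0.25 * 0.73 = 0.1825
P = 0.2025 / (0.2025 + 0.1825)
= 0.2025 / 0.385
As percentage = 52.6


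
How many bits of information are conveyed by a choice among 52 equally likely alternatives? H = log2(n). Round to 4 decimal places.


H = log2(n)
H = log2(52)
= 5.7004


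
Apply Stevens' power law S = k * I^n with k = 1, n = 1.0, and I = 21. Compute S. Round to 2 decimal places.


S = 1 * 21^1.0
21^1.0 = 21.0
S = 1 * 21.0
= 21.00


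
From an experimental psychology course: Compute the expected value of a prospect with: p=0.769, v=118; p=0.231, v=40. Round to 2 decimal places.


EU = sum(p_i * v_i)
0.769 * 118 = 90.742
0.231 * 40 = 9.24
EU = 90.742 + 9.24
= 99.98


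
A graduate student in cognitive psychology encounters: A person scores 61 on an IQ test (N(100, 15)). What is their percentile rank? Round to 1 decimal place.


z = (IQ - mean) / SD
z = (61 - 100) / 15 = -2.6
Percentile = Phi(-2.6) * 100
Phi(-2.6) = 0.004661
= 0.5


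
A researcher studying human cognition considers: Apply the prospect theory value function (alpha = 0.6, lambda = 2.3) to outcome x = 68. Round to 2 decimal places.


Since x = 68 >= 0, use v(x) = x^0.6
68^0.6 = 12.5749
v(68) = 12.57


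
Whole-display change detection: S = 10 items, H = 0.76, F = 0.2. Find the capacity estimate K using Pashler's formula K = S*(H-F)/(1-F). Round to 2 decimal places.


K = S * (H - F) / (1 - F)
H - F = 0.56
1 - F = 0.8
K = 10 * 0.56 / 0.8
= 7.00


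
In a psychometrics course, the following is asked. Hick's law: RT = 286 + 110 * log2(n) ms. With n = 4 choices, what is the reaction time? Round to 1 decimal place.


RT = 286 + 110 * log2(4)
log2(4) = 2.0
RT = 286 + 110 * 2.0
= 286 + 220.0
= 506.0 ms


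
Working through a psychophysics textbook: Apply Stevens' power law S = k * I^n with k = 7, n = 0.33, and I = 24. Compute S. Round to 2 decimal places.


S = 7 * 24^0.33
24^0.33 = 2.8541
S = 7 * 2.8541
= 19.98


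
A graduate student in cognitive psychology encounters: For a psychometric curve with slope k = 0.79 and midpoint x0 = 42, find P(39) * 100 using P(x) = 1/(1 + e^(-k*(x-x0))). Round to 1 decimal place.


P(x) = 1/(1 + e^(-0.79*(39 - 42)))
Exponent = -0.79 * -3 = 2.37
e^(2.37) = 10.697392
P = 1/(1 + 10.697392) = 0.085489
Percentage = 8.5


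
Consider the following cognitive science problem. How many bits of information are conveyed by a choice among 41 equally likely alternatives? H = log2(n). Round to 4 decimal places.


H = log2(n)
H = log2(41)
= 5.3576


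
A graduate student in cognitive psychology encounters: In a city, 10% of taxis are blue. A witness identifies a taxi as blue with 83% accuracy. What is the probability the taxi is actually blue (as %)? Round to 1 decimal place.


P(blue | says blue) = P(says blue | blue)*P(blue) / [P(says blue | blue)*P(blue) + P(says blue | not blue)*P(not blue)]
Numerator = 0.83 * 0.1 = 0.083
False identification = 0.17 * 0.9 = 0.153
P = 0.083 / (0.083 + 0.153)
= 0.083 / 0.236
As percentage = 35.2


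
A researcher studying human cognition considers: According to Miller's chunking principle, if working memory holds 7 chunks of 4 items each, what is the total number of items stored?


Total items = chunks * items_per_chunk
= 7 * 4
= 28


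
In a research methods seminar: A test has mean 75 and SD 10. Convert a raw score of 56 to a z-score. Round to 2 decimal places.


z = (X - mu) / sigma
= (56 - 75) / 10
= -19 / 10
= -1.90


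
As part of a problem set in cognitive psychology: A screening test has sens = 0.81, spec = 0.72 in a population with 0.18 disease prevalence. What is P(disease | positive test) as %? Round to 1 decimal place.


PPV = (sens * prev) / (sens * prev + (1-spec) * (1-prev))
Numerator = 0.81 * 0.18 = 0.1458
P(positive and no disease) = (1 - spec) * (1 - prev) = (1 - 0.72) * (1 - 0.18) = 0.2296
Denominator = 0.1458 + 0.2296 = 0.3754
PPV = 0.1458 / 0.3754 = 0.388386
As percentage = 38.8


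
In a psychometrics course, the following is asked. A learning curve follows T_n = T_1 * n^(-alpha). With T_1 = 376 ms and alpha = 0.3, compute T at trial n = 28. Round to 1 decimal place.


T_n = 376 * 28^(-0.3)
28^(-0.3) = 0.368004
T_n = 376 * 0.368004
= 138.4 ms


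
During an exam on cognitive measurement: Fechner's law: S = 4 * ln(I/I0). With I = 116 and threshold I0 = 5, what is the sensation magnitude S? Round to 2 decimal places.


S = 4 * ln(116/5)
I/I0 = 23.2
ln(23.2) = 3.1442
S = 4 * 3.1442
= 12.58


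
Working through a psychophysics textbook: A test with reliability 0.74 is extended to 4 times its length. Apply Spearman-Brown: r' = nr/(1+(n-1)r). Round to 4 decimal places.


r_new = n*r / (1 + (n-1)*r)
Numerator = 4 * 0.74 = 2.96
Denominator = 1 + 3 * 0.74 = 3.22
r_new = 2.96 / 3.22
= 0.9193


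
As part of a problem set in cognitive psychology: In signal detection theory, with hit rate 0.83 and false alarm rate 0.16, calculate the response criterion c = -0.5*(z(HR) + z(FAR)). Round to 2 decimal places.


c = -0.5 * (z(HR) + z(FAR))
z(0.83) = 0.9542
z(0.16) = -0.9945
c = -0.5 * (0.9542 + -0.9945)
= -0.5 * -0.0403
= 0.02


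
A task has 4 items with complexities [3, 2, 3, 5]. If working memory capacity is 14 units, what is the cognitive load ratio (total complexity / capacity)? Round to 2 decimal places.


Total complexity = 3 + 2 + 3 + 5 = 13
Load = total / capacity = 13 / 14
= 0.93


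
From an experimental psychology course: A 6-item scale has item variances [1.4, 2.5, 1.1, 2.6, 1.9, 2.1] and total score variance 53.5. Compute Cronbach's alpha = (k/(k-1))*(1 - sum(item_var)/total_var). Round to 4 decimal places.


alpha = (k/(k-1)) * (1 - sum(s_i^2)/s_total^2)
sum(item variances) = 11.6
k/(k-1) = 6/5 = 1.2
1 - 11.6/53.5 = 1 - 0.216822 = 0.783178
alpha = 1.2 * 0.783178
= 0.9398


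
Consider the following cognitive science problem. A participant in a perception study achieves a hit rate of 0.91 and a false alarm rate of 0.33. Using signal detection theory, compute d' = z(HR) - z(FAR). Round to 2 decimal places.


d' = z(HR) - z(FAR)
z(0.91) = 1.3408
z(0.33) = -0.4399
d' = 1.3408 - -0.4399
= 1.78


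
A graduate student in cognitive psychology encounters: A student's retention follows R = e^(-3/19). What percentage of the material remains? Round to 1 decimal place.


R = e^(-t/S)
-t/S = -3/19 = -0.157895
R = e^(-0.157895) = 0.853939
Percentage = 0.853939 * 100
= 85.4


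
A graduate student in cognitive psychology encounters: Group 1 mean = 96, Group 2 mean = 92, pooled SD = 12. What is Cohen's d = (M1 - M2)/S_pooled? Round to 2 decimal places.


Cohen's d = (M1 - M2) / S_pooled
= (96 - 92) / 12
= 4 / 12
= 0.33


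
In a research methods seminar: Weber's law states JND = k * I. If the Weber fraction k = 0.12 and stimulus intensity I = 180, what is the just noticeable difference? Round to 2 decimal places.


JND = k * I
JND = 0.12 * 180
= 21.60


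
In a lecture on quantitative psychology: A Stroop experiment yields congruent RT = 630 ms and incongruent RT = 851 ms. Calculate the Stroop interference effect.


Stroop effect = RT(incongruent) - RT(congruent)
= 851 - 630
= 221 ms


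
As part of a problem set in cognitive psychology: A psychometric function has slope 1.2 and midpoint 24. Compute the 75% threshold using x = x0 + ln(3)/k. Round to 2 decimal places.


At P = 0.75: 0.75 = 1/(1 + e^(-k*(x-x0)))
Solving: e^(-k*(x-x0)) = 1/3
x = x0 + ln(3)/k
ln(3) = 1.0986
x = 24 + 1.0986/1.2
= 24 + 0.9155
= 24.92


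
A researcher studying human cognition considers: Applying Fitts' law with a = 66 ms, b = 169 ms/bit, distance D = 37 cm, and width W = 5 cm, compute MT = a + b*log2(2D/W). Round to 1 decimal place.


MT = 66 + 169 * log2(2*37/5)
2D/W = 14.8
log2(14.8) = 3.8875
MT = 66 + 169 * 3.8875
= 723.0 ms


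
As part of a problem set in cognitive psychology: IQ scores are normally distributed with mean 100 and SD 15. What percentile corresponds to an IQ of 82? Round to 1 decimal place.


z = (IQ - mean) / SD
z = (82 - 100) / 15 = -1.2
Percentile = Phi(-1.2) * 100
Phi(-1.2) = 0.11507
= 11.5


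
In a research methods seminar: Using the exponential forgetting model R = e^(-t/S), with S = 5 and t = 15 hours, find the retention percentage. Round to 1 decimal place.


R = e^(-t/S)
-t/S = -15/5 = -3.0
R = e^(-3.0) = 0.049787
Percentage = 0.049787 * 100
= 5.0


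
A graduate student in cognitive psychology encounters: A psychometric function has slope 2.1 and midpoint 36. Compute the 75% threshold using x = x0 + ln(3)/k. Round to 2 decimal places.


At P = 0.75: 0.75 = 1/(1 + e^(-k*(x-x0)))
Solving: e^(-k*(x-x0)) = 1/3
x = x0 + ln(3)/k
ln(3) = 1.0986
x = 36 + 1.0986/2.1
= 36 + 0.5231
= 36.52


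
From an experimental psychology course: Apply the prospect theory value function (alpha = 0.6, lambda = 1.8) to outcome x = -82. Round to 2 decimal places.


Since x = -82 < 0, use v(x) = -lambda*(-x)^alpha
(-x) = 82
82^0.6 = 14.0698
v(-82) = -1.8 * 14.0698
= -25.33


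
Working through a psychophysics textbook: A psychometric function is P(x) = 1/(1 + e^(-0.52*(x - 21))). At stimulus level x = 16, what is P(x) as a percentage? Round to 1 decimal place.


P(x) = 1/(1 + e^(-0.52*(16 - 21)))
Exponent = -0.52 * -5 = 2.6
e^(2.6) = 13.463738
P = 1/(1 + 13.463738) = 0.069138
Percentage = 6.9


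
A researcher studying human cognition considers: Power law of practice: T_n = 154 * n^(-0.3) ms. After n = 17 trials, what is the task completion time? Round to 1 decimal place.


T_n = 154 * 17^(-0.3)
17^(-0.3) = 0.42743
T_n = 154 * 0.42743
= 65.8 ms


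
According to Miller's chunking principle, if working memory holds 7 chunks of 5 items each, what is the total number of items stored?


Total items = chunks * items_per_chunk
= 7 * 5
= 35


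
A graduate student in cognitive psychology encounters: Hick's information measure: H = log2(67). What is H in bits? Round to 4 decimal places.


H = log2(n)
H = log2(67)
= 6.0661


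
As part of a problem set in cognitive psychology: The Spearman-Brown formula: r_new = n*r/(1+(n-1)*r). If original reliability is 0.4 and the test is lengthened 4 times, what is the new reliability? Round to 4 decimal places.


r_new = n*r / (1 + (n-1)*r)
Numerator = 4 * 0.4 = 1.6
Denominator = 1 + 3 * 0.4 = 2.2
r_new = 1.6 / 2.2
= 0.7273


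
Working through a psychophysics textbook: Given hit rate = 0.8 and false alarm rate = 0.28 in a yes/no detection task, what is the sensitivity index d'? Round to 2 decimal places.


d' = z(HR) - z(FAR)
z(0.8) = 0.8416
z(0.28) = -0.5828
d' = 0.8416 - -0.5828
= 1.42


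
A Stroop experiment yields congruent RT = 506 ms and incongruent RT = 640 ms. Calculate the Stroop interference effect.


Stroop effect = RT(incongruent) - RT(congruent)
= 640 - 506
= 134 ms


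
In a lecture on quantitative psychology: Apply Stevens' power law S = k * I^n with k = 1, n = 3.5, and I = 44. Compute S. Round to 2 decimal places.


S = 1 * 44^3.5
44^3.5 = 565046.7323
S = 1 * 565046.7323
= 565046.73


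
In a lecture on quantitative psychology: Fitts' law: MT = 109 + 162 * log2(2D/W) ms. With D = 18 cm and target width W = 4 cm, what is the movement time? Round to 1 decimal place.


MT = 109 + 162 * log2(2*18/4)
2D/W = 9.0
log2(9.0) = 3.1699
MT = 109 + 162 * 3.1699
= 622.5 ms


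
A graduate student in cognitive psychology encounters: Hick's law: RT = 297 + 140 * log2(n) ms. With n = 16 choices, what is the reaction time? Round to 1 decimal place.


RT = 297 + 140 * log2(16)
log2(16) = 4.0
RT = 297 + 140 * 4.0
= 297 + 560.0
= 857.0 ms


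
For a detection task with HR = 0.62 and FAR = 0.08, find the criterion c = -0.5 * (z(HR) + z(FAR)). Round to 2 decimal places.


c = -0.5 * (z(HR) + z(FAR))
z(0.62) = 0.3055
z(0.08) = -1.4051
c = -0.5 * (0.3055 + -1.4051)
= -0.5 * -1.0996
= 0.55


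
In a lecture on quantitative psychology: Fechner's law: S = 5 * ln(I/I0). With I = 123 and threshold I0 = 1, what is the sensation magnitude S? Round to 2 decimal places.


S = 5 * ln(123/1)
I/I0 = 123.0
ln(123.0) = 4.8122
S = 5 * 4.8122
= 24.06


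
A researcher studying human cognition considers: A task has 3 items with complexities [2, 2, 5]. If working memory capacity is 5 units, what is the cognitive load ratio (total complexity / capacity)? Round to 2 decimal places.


Total complexity = 2 + 2 + 5 = 9
Load = total / capacity = 9 / 5
= 1.80


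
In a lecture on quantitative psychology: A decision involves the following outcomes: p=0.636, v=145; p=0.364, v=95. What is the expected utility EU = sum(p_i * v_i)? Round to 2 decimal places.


EU = sum(p_i * v_i)
0.636 * 145 = 92.22
0.364 * 95 = 34.58
EU = 92.22 + 34.58
= 126.80


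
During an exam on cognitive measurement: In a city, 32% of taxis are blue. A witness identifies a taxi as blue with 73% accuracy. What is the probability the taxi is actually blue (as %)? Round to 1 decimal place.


P(blue | says blue) = P(says blue | blue)*P(blue) / [P(says blue | blue)*P(blue) + P(says blue | not blue)*P(not blue)]
Numerator = 0.73 * 0.32 = 0.2336
False identification = 0.27 * 0.68 = 0.1836
P = 0.2336 / (0.2336 + 0.1836)
= 0.2336 / 0.4172
As percentage = 56.0


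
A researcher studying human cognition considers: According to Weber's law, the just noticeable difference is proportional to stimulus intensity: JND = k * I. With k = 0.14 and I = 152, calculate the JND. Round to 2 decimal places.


JND = k * I
JND = 0.14 * 152
= 21.28


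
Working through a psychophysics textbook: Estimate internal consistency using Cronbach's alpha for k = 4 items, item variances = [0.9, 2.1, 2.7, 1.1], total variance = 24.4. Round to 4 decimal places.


alpha = (k/(k-1)) * (1 - sum(s_i^2)/s_total^2)
sum(item variances) = 6.8
k/(k-1) = 4/3 = 1.333333
1 - 6.8/24.4 = 1 - 0.278689 = 0.721311
alpha = 1.333333 * 0.721311
= 0.9617


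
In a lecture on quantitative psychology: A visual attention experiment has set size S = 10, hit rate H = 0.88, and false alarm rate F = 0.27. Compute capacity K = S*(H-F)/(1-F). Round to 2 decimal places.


K = S * (H - F) / (1 - F)
H - F = 0.61
1 - F = 0.73
K = 10 * 0.61 / 0.73
= 8.36


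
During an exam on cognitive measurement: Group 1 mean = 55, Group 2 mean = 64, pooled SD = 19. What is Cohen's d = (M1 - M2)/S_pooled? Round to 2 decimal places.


Cohen's d = (M1 - M2) / S_pooled
= (55 - 64) / 19
= -9 / 19
= -0.47


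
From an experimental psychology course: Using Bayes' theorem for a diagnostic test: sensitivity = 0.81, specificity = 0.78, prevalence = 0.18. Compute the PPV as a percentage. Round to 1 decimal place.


PPV = (sens * prev) / (sens * prev + (1-spec) * (1-prev))
Numerator = 0.81 * 0.18 = 0.1458
P(positive and no disease) = (1 - spec) * (1 - prev) = (1 - 0.78) * (1 - 0.18) = 0.1804
Denominator = 0.1458 + 0.1804 = 0.3262
PPV = 0.1458 / 0.3262 = 0.446965
As percentage = 44.7


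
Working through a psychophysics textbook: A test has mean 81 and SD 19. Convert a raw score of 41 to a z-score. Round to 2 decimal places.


z = (X - mu) / sigma
= (41 - 81) / 19
= -40 / 19
= -2.11


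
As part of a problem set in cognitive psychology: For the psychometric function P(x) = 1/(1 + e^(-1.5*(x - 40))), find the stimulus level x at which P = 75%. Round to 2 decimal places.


At P = 0.75: 0.75 = 1/(1 + e^(-k*(x-x0)))
Solving: e^(-k*(x-x0)) = 1/3
x = x0 + ln(3)/k
ln(3) = 1.0986
x = 40 + 1.0986/1.5
= 40 + 0.7324
= 40.73


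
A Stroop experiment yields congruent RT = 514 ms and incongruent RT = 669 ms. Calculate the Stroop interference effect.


Stroop effect = RT(incongruent) - RT(congruent)
= 669 - 514
= 155 ms


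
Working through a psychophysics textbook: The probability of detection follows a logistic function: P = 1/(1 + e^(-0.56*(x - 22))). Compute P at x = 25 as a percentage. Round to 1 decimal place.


P(x) = 1/(1 + e^(-0.56*(25 - 22)))
Exponent = -0.56 * 3 = -1.68
e^(-1.68) = 0.186374
P = 1/(1 + 0.186374) = 0.842905
Percentage = 84.3


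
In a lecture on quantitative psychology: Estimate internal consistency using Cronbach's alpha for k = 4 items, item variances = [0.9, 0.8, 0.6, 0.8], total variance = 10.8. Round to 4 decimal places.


alpha = (k/(k-1)) * (1 - sum(s_i^2)/s_total^2)
sum(item variances) = 3.1
k/(k-1) = 4/3 = 1.333333
1 - 3.1/10.8 = 1 - 0.287037 = 0.712963
alpha = 1.333333 * 0.712963
= 0.9506


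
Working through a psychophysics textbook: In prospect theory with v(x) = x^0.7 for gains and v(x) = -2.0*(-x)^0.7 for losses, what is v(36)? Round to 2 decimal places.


Since x = 36 >= 0, use v(x) = x^0.7
36^0.7 = 12.286
v(36) = 12.29


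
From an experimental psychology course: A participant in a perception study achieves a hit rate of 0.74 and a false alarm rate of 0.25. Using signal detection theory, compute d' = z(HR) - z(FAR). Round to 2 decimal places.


d' = z(HR) - z(FAR)
z(0.74) = 0.6433
z(0.25) = -0.6745
d' = 0.6433 - -0.6745
= 1.32


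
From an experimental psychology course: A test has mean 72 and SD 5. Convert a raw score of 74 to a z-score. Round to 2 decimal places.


z = (X - mu) / sigma
= (74 - 72) / 5
= 2 / 5
= 0.40


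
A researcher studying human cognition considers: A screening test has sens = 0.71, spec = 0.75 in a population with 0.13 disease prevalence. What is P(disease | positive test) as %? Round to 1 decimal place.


PPV = (sens * prev) / (sens * prev + (1-spec) * (1-prev))
Numerator = 0.71 * 0.13 = 0.0923
P(positive and no disease) = (1 - spec) * (1 - prev) = (1 - 0.75) * (1 - 0.13) = 0.2175
Denominator = 0.0923 + 0.2175 = 0.3098
PPV = 0.0923 / 0.3098 = 0.297934
As percentage = 29.8


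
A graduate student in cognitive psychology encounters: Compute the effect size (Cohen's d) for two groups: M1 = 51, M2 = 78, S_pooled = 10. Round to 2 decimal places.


Cohen's d = (M1 - M2) / S_pooled
= (51 - 78) / 10
= -27 / 10
= -2.70


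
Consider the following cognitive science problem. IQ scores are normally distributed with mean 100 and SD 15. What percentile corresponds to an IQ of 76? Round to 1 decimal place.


z = (IQ - mean) / SD
z = (76 - 100) / 15 = -1.6
Percentile = Phi(-1.6) * 100
Phi(-1.6) = 0.054799
= 5.5


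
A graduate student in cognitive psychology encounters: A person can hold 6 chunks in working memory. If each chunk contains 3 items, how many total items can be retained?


Total items = chunks * items_per_chunk
= 6 * 3
= 18


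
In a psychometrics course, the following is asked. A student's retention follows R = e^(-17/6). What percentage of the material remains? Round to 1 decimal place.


R = e^(-t/S)
-t/S = -17/6 = -2.833333
R = e^(-2.833333) = 0.058816
Percentage = 0.058816 * 100
= 5.9


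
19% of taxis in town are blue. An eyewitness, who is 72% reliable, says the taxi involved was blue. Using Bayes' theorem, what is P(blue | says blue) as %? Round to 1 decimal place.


P(blue | says blue) = P(says blue | blue)*P(blue) / [P(says blue | blue)*P(blue) + P(says blue | not blue)*P(not blue)]
Numerator = 0.72 * 0.19 = 0.1368
False identification = 0.28 * 0.81 = 0.2268
P = 0.1368 / (0.1368 + 0.2268)
= 0.1368 / 0.3636
As percentage = 37.6


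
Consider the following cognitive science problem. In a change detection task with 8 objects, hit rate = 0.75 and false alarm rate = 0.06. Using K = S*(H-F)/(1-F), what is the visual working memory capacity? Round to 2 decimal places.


K = S * (H - F) / (1 - F)
H - F = 0.69
1 - F = 0.94
K = 8 * 0.69 / 0.94
= 5.87


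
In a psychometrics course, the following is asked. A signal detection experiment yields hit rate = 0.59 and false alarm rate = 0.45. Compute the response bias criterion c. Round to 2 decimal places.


c = -0.5 * (z(HR) + z(FAR))
z(0.59) = 0.2275
z(0.45) = -0.1257
c = -0.5 * (0.2275 + -0.1257)
= -0.5 * 0.1018
= -0.05


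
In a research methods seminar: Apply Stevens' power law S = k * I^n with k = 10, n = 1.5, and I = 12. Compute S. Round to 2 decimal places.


S = 10 * 12^1.5
12^1.5 = 41.5692
S = 10 * 41.5692
= 415.69


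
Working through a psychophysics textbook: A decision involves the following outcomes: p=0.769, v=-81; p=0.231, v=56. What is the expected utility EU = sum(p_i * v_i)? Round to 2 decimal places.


EU = sum(p_i * v_i)
0.769 * -81 = -62.289
0.231 * 56 = 12.936
EU = -62.289 + 12.936
= -49.35


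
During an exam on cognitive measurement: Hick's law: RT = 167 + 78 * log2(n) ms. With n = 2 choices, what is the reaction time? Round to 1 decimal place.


RT = 167 + 78 * log2(2)
log2(2) = 1.0
RT = 167 + 78 * 1.0
= 167 + 78.0
= 245.0 ms


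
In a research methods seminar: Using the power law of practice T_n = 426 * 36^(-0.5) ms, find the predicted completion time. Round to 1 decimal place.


T_n = 426 * 36^(-0.5)
36^(-0.5) = 0.166667
T_n = 426 * 0.166667
= 71.0 ms


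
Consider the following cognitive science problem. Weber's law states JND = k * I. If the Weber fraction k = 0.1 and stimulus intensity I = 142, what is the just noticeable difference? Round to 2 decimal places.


JND = k * I
JND = 0.1 * 142
= 14.20


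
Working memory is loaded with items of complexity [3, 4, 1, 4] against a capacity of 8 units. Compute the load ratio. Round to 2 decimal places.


Total complexity = 3 + 4 + 1 + 4 = 12
Load = total / capacity = 12 / 8
= 1.50


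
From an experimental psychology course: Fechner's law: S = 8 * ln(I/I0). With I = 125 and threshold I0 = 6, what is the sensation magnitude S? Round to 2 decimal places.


S = 8 * ln(125/6)
I/I0 = 20.833333
ln(20.833333) = 3.0366
S = 8 * 3.0366
= 24.29


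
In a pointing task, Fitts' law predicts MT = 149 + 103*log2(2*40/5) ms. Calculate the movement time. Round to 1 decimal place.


MT = 149 + 103 * log2(2*40/5)
2D/W = 16.0
log2(16.0) = 4.0
MT = 149 + 103 * 4.0
= 561.0 ms


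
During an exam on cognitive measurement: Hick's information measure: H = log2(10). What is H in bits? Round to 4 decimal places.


H = log2(n)
H = log2(10)
= 3.3219


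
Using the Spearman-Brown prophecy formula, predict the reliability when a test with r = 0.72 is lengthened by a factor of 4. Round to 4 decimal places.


r_new = n*r / (1 + (n-1)*r)
Numerator = 4 * 0.72 = 2.88
Denominator = 1 + 3 * 0.72 = 3.16
r_new = 2.88 / 3.16
= 0.9114


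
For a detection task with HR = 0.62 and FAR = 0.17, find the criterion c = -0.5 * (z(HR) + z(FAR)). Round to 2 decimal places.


c = -0.5 * (z(HR) + z(FAR))
z(0.62) = 0.3055
z(0.17) = -0.9542
c = -0.5 * (0.3055 + -0.9542)
= -0.5 * -0.6487
= 0.32


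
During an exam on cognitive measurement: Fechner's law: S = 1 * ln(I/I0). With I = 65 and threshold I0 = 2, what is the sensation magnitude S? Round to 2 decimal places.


S = 1 * ln(65/2)
I/I0 = 32.5
ln(32.5) = 3.4812
S = 1 * 3.4812
= 3.48


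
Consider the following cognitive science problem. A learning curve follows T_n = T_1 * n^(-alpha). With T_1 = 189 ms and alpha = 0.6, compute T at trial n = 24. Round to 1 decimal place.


T_n = 189 * 24^(-0.6)
24^(-0.6) = 0.14855
T_n = 189 * 0.14855
= 28.1 ms


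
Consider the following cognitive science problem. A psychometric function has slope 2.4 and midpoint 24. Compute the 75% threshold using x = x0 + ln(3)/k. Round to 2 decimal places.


At P = 0.75: 0.75 = 1/(1 + e^(-k*(x-x0)))
Solving: e^(-k*(x-x0)) = 1/3
x = x0 + ln(3)/k
ln(3) = 1.0986
x = 24 + 1.0986/2.4
= 24 + 0.4578
= 24.46


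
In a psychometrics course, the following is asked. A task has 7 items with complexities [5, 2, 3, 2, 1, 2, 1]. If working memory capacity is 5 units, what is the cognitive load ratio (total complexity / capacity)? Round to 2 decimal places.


Total complexity = 5 + 2 + 3 + 2 + 1 + 2 + 1 = 16
Load = total / capacity = 16 / 5
= 3.20


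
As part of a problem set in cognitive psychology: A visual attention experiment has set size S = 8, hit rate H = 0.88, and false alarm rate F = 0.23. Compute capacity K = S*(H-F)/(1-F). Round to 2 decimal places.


K = S * (H - F) / (1 - F)
H - F = 0.65
1 - F = 0.77
K = 8 * 0.65 / 0.77
= 6.75


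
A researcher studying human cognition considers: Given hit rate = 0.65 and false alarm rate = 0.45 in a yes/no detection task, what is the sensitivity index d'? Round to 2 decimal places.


d' = z(HR) - z(FAR)
z(0.65) = 0.3853
z(0.45) = -0.1257
d' = 0.3853 - -0.1257
= 0.51


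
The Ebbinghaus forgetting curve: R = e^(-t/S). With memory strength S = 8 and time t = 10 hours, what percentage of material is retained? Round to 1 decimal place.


R = e^(-t/S)
-t/S = -10/8 = -1.25
R = e^(-1.25) = 0.286505
Percentage = 0.286505 * 100
= 28.7


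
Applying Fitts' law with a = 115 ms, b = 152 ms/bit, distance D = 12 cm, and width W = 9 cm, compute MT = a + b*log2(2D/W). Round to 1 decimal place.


MT = 115 + 152 * log2(2*12/9)
2D/W = 2.666667
log2(2.666667) = 1.415
MT = 115 + 152 * 1.415
= 330.1 ms


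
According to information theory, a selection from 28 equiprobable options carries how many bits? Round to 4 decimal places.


H = log2(n)
H = log2(28)
= 4.8074


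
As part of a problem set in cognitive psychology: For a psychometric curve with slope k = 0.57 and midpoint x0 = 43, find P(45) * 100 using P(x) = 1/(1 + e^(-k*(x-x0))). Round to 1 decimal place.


P(x) = 1/(1 + e^(-0.57*(45 - 43)))
Exponent = -0.57 * 2 = -1.14
e^(-1.14) = 0.319819
P = 1/(1 + 0.319819) = 0.75768
Percentage = 75.8


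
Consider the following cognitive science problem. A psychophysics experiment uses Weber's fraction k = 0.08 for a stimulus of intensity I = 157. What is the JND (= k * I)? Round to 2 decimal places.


JND = k * I
JND = 0.08 * 157
= 12.56


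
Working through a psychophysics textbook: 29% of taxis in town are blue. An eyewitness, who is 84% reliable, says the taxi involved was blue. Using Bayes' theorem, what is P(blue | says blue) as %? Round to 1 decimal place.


P(blue | says blue) = P(says blue | blue)*P(blue) / [P(says blue | blue)*P(blue) + P(says blue | not blue)*P(not blue)]
Numerator = 0.84 * 0.29 = 0.2436
False identification = 0.16 * 0.71 = 0.1136
P = 0.2436 / (0.2436 + 0.1136)
= 0.2436 / 0.3572
As percentage = 68.2
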